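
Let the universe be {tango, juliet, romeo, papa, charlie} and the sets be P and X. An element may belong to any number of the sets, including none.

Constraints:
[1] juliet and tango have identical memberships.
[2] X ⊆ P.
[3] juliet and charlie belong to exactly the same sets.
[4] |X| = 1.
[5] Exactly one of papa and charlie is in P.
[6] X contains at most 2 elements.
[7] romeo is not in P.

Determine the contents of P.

P = {papa}

From (7): romeo ∉ P.
(2) contrapositive: romeo ∉ X.
Suppose tango ∈ P: no assignment then satisfies all the clues, so tango ∉ P.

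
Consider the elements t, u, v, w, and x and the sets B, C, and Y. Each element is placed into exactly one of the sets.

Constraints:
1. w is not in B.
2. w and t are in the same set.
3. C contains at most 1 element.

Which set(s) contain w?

w: Y

From (1): w ∉ B.
(2): t matches w: t ∉ B.
Suppose w ∈ C: no assignment then satisfies all the clues, so w ∉ C.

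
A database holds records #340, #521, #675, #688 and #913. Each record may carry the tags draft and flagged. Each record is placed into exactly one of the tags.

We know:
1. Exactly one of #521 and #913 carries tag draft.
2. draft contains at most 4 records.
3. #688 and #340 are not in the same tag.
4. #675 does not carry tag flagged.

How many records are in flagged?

2

From (4): #675 ∉ flagged.
Only one tag left: #675 ∈ draft.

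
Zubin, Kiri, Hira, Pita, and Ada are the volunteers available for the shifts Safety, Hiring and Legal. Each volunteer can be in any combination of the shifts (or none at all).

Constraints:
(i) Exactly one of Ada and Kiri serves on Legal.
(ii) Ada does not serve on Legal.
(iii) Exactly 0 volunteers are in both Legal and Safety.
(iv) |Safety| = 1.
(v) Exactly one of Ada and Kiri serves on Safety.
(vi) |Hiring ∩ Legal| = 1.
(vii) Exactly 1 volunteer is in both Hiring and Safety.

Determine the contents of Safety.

From (ii): Ada ∉ Legal.
(i) (exactly one): Kiri ∈ Legal.
Suppose Zubin ∈ Safety: no assignment then satisfies all the clues, so Zubin ∉ Safety.

Safety = {Ada}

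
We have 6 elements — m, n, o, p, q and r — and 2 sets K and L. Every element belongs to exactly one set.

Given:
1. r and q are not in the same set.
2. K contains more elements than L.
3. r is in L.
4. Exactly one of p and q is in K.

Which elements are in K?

K = {m, n, o, q}

From (3): r ∈ L.
(1): q ∉ L.
Only one set left: q ∈ K.
(4) (exactly one): p ∉ K.
Only one set left: p ∈ L.
Suppose m ∉ K: no assignment then satisfies all the clues, so m ∈ K.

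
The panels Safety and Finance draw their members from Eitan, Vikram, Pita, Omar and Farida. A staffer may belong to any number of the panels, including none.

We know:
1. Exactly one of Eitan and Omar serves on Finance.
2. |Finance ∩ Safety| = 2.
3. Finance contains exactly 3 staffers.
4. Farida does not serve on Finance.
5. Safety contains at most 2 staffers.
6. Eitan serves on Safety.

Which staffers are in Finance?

From (4): Farida ∉ Finance.
From (6): Eitan ∈ Safety.
Suppose Eitan ∉ Finance: no assignment then satisfies all the clues, so Eitan ∈ Finance.

Finance = {Eitan, Pita, Vikram}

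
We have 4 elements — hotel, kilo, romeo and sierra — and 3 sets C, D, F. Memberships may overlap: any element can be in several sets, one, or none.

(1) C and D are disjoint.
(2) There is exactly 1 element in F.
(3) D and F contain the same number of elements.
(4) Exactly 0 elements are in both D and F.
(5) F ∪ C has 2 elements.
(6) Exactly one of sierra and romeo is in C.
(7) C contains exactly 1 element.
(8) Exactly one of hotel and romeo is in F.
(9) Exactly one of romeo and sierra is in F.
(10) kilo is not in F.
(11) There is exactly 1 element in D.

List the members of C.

C = {sierra}

From (10): kilo ∉ F.
Suppose hotel ∈ C: no assignment then satisfies all the clues, so hotel ∉ C.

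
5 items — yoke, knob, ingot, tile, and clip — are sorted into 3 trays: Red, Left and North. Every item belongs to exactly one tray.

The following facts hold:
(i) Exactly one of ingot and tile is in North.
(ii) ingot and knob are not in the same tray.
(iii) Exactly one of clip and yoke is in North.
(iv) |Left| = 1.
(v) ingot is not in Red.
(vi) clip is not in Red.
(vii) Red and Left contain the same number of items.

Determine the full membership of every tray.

Red = {yoke}; Left = {ingot}; North = {clip, knob, tile}

From (v): ingot ∉ Red.
From (vi): clip ∉ Red.
Suppose yoke ∉ Red: no assignment then satisfies all the clues, so yoke ∈ Red.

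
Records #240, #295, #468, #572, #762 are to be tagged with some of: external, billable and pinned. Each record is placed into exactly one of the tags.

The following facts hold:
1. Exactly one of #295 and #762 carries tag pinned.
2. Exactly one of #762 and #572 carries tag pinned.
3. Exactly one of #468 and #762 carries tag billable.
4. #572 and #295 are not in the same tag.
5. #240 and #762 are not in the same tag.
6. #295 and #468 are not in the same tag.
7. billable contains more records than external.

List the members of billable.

billable = {#240, #468, #572}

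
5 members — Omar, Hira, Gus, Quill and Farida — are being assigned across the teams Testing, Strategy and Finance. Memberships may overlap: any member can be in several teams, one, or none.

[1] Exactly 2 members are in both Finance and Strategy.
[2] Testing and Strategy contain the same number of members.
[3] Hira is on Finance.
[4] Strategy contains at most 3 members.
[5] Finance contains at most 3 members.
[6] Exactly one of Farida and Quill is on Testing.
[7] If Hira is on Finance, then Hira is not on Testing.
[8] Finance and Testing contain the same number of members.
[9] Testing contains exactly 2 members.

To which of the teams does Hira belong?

From (3): Hira ∈ Finance.
(7): Hira ∉ Testing.
Suppose Hira ∉ Strategy: no assignment then satisfies all the clues, so Hira ∈ Strategy.

Hira: Finance, Strategy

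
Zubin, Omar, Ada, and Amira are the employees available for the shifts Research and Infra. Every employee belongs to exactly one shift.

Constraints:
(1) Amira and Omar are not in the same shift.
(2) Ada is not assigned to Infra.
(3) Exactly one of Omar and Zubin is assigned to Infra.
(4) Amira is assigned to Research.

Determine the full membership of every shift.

From (2): Ada ∉ Infra.
From (4): Amira ∈ Research.
(1): Omar ∉ Research.
Only one shift left: Omar ∈ Infra.
Only one shift left: Ada ∈ Research.
(3) (exactly one): Zubin ∉ Infra.
Only one shift left: Zubin ∈ Research.

Research = {Ada, Amira, Zubin}; Infra = {Omar}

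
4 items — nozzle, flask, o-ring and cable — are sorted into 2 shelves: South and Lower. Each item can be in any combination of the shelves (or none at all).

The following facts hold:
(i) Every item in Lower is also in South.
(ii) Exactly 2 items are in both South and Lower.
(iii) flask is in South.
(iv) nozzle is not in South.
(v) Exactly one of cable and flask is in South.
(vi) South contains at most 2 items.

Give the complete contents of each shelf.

South = {flask, o-ring}; Lower = {flask, o-ring}

From (iii): flask ∈ South.
From (iv): nozzle ∉ South.
(i) contrapositive: nozzle ∉ Lower.
(v) (exactly one): cable ∉ South.
(i) contrapositive: cable ∉ Lower.
Suppose flask ∉ Lower: no assignment then satisfies all the clues, so flask ∈ Lower.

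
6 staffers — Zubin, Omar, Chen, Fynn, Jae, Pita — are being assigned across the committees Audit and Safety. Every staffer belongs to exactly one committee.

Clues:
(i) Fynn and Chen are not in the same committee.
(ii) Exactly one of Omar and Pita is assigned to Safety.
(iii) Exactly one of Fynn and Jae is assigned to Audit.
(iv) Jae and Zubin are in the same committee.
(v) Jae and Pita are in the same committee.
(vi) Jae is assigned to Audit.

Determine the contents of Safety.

Safety = {Fynn, Omar}

From (vi): Jae ∈ Audit.
(iii) (exactly one): Fynn ∉ Audit.
(iv): Zubin matches Jae: Zubin ∈ Audit.
(v): Pita matches Jae: Pita ∈ Audit.
Only one committee left: Fynn ∈ Safety.
(i): Chen ∉ Safety.
(ii) (exactly one): Omar ∈ Safety.
Only one committee left: Chen ∈ Audit.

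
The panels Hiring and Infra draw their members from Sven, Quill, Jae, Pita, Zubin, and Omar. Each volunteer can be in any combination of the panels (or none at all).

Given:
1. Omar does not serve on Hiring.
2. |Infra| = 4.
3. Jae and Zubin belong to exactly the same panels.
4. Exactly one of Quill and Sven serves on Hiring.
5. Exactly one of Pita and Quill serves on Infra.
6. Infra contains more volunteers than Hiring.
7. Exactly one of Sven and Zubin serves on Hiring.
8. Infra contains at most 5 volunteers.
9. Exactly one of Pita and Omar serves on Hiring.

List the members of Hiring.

Hiring = {Pita, Sven}

From (1): Omar ∉ Hiring.
(9) (exactly one): Pita ∈ Hiring.
Suppose Sven ∉ Hiring: no assignment then satisfies all the clues, so Sven ∈ Hiring.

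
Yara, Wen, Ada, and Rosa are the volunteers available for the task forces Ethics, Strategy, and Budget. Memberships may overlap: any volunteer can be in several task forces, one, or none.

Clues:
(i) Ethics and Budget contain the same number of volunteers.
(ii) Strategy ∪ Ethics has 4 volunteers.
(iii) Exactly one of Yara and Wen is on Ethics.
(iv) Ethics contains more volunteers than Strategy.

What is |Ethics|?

3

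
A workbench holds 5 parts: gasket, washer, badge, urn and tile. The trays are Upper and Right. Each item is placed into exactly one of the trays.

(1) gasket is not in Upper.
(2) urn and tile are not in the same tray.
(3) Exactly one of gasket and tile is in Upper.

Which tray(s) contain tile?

From (1): gasket ∉ Upper.
(3) (exactly one): tile ∈ Upper.
Only one tray left: gasket ∈ Right.
(2): urn ∉ Upper.
Only one tray left: urn ∈ Right.

tile: Upper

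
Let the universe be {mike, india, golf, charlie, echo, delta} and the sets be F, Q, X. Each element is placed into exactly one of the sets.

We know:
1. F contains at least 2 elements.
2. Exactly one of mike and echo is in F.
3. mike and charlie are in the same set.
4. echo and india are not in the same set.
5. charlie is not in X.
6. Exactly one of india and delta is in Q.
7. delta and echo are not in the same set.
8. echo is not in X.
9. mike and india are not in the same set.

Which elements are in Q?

Q = {charlie, delta, mike}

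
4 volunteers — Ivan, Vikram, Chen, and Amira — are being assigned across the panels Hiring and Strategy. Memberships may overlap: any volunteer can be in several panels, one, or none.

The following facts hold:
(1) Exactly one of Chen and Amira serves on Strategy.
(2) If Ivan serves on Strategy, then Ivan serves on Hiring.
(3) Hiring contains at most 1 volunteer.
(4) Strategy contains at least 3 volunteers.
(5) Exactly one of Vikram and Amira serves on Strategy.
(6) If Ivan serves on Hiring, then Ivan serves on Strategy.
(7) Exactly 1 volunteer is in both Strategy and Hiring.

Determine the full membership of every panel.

Hiring = {Ivan}; Strategy = {Chen, Ivan, Vikram}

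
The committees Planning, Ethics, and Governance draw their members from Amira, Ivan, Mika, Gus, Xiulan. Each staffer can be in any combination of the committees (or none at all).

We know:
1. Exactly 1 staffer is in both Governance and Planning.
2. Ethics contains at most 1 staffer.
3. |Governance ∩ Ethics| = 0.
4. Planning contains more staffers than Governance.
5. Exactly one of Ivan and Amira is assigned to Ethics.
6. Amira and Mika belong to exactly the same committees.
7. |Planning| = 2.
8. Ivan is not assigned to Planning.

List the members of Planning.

Planning = {Gus, Xiulan}

From (8): Ivan ∉ Planning.
Suppose Amira ∈ Planning: no assignment then satisfies all the clues, so Amira ∉ Planning.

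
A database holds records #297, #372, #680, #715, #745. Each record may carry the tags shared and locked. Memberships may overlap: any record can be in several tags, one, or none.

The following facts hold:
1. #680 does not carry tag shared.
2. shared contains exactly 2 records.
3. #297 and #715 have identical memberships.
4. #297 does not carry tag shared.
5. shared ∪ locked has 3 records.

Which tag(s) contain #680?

From (1): #680 ∉ shared.
From (4): #297 ∉ shared.
(3): #715 matches #297: #715 ∉ shared.
(2): only 2 candidates remain for shared, so all are in.
Suppose #680 ∉ locked: no assignment then satisfies all the clues, so #680 ∈ locked.

#680: locked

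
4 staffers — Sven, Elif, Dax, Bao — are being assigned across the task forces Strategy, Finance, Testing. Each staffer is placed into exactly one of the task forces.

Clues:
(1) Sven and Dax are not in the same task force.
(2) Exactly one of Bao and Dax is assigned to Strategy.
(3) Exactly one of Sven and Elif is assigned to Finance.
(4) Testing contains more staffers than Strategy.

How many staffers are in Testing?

2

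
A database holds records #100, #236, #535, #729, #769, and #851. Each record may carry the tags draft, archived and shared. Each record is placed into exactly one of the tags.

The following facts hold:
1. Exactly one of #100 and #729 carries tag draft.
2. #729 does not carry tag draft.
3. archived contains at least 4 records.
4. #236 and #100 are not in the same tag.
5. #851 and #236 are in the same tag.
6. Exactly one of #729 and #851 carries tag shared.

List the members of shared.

shared = {#729}

From (2): #729 ∉ draft.
(1) (exactly one): #100 ∈ draft.
(4): #236 ∉ draft.
(5): #851 matches #236: #851 ∉ draft.
Suppose #236 ∈ shared: no assignment then satisfies all the clues, so #236 ∉ shared.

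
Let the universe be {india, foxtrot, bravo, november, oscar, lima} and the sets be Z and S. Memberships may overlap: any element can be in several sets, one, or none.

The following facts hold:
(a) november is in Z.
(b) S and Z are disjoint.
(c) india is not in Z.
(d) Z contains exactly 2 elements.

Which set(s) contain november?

november: Z

From (a): november ∈ Z.
From (c): india ∉ Z.
(b) (disjoint): november ∉ S.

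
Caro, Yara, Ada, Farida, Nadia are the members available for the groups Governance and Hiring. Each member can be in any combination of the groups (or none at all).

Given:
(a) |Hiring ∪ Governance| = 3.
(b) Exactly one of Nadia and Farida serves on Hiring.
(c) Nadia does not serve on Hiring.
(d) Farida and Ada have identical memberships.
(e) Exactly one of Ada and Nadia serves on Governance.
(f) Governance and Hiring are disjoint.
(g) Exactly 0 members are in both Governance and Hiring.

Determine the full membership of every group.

Governance = {Nadia}; Hiring = {Ada, Farida}

From (c): Nadia ∉ Hiring.
(b) (exactly one): Farida ∈ Hiring.
(d): Ada matches Farida: Ada ∈ Hiring.
(f) (disjoint): Ada ∉ Governance.
(f) (disjoint): Farida ∉ Governance.
(e) (exactly one): Nadia ∈ Governance.
Suppose Caro ∈ Governance: no assignment then satisfies all the clues, so Caro ∉ Governance.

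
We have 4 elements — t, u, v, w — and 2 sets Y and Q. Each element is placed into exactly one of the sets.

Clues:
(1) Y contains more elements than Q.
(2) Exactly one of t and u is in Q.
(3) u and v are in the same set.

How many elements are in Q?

1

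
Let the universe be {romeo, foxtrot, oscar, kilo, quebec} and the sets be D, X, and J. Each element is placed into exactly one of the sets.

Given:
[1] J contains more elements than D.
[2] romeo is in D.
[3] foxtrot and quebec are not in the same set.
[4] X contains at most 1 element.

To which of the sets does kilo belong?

kilo: J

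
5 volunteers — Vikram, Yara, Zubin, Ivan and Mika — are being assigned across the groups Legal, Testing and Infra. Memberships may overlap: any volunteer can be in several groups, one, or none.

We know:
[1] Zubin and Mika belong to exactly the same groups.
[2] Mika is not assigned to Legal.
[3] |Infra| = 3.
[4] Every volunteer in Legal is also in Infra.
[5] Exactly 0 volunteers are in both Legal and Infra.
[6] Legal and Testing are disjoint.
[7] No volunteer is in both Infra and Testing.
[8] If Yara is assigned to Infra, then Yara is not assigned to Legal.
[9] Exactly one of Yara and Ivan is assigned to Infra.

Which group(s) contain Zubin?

Zubin: Infra

From (2): Mika ∉ Legal.
(1): Zubin matches Mika: Zubin ∉ Legal.
Suppose Zubin ∈ Testing: no assignment then satisfies all the clues, so Zubin ∉ Testing.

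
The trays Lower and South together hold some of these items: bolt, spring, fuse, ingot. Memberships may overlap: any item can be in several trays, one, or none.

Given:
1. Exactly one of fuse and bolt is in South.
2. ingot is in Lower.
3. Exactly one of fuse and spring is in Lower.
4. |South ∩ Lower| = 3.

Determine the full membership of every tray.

Lower = {bolt, ingot, spring}; South = {bolt, ingot, spring}

From (2): ingot ∈ Lower.
Suppose bolt ∉ Lower: no assignment then satisfies all the clues, so bolt ∈ Lower.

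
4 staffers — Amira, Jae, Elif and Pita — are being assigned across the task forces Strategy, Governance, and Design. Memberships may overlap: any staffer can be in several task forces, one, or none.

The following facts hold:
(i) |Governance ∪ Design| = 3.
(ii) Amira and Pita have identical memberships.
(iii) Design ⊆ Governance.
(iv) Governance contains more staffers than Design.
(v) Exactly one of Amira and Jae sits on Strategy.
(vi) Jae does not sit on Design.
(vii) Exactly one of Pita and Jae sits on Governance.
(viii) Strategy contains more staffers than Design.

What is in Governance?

Governance = {Amira, Elif, Pita}

From (vi): Jae ∉ Design.
Suppose Amira ∉ Governance: no assignment then satisfies all the clues, so Amira ∈ Governance.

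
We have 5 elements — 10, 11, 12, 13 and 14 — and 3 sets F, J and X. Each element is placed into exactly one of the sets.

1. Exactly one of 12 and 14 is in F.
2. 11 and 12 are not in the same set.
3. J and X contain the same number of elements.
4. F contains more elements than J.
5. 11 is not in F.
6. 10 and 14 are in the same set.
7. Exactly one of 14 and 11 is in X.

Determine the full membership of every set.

F = {10, 13, 14}; J = {12}; X = {11}

From (5): 11 ∉ F.
Suppose 10 ∉ F: no assignment then satisfies all the clues, so 10 ∈ F.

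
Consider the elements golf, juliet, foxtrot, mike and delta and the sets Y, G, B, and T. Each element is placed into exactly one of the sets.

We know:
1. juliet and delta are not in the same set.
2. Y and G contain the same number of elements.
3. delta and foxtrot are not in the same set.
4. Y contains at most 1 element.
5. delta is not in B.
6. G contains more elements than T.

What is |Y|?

1

From (5): delta ∉ B.
Suppose golf ∈ T: no assignment then satisfies all the clues, so golf ∉ T.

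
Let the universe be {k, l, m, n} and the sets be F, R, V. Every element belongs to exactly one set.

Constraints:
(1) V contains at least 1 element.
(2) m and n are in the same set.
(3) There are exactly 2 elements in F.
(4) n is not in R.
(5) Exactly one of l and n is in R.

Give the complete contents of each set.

F = {m, n}; R = {l}; V = {k}

From (4): n ∉ R.
(2): m matches n: m ∉ R.
(5) (exactly one): l ∈ R.
Suppose k ∈ F: no assignment then satisfies all the clues, so k ∉ F.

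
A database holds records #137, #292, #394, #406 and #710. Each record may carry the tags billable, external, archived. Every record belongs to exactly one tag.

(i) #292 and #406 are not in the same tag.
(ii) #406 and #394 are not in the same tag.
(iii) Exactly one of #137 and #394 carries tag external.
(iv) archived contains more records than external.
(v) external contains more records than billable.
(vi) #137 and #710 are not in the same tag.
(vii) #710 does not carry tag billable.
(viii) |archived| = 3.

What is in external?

external = {#137, #406}

From (vii): #710 ∉ billable.
Suppose #137 ∉ external: no assignment then satisfies all the clues, so #137 ∈ external.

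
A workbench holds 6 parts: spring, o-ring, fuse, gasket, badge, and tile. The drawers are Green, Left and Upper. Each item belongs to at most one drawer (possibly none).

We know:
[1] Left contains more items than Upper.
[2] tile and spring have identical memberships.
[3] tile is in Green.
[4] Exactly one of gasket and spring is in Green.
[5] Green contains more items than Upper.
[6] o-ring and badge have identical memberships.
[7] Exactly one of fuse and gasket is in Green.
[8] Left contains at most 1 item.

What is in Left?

Left = {gasket}

From (3): tile ∈ Green.
(2): spring matches tile: spring ∈ Green.
(4) (exactly one): gasket ∉ Green.
(7) (exactly one): fuse ∈ Green.
Suppose o-ring ∈ Left: no assignment then satisfies all the clues, so o-ring ∉ Left.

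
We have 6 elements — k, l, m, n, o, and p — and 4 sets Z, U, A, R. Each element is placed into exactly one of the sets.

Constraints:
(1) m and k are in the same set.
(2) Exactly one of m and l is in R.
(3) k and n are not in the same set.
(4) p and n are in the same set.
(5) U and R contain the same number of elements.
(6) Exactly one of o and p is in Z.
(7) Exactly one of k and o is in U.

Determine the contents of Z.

Z = {n, p}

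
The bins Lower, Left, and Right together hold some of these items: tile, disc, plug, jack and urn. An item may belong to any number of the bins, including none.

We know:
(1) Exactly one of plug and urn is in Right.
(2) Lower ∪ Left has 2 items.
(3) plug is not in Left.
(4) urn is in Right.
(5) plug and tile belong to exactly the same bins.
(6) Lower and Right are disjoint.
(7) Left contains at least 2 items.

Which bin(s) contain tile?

tile: none

From (3): plug ∉ Left.
From (4): urn ∈ Right.
(1) (exactly one): plug ∉ Right.
(5): tile matches plug: tile ∉ Left.
(5): tile matches plug: tile ∉ Right.
(6) (disjoint): urn ∉ Lower.
Suppose tile ∈ Lower: no assignment then satisfies all the clues, so tile ∉ Lower.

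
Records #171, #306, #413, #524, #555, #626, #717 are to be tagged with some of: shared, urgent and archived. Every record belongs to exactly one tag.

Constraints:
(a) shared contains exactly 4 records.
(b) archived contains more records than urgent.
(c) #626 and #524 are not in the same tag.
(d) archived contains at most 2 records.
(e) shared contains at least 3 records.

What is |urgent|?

1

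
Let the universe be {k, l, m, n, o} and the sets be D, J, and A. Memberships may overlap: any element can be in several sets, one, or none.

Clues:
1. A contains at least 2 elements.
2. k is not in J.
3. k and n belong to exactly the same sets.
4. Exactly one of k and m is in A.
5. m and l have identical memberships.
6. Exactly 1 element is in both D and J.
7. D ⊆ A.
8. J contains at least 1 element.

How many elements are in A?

3

From (2): k ∉ J.
(3): n matches k: n ∉ J.
Suppose o ∉ D: no assignment then satisfies all the clues, so o ∈ D.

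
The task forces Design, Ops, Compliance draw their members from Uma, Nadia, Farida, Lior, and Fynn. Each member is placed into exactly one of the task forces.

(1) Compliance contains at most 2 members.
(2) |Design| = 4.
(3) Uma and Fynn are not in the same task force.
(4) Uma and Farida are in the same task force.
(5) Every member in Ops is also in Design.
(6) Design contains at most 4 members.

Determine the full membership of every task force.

Design = {Farida, Lior, Nadia, Uma}; Ops = {}; Compliance = {Fynn}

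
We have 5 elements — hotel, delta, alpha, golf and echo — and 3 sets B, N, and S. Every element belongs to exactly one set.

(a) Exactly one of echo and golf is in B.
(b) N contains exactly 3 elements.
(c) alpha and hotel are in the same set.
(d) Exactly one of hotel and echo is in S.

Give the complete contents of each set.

B = {golf}; N = {alpha, delta, hotel}; S = {echo}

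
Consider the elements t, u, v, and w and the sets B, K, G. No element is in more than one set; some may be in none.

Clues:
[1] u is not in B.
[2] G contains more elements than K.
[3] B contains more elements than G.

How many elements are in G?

1

From (1): u ∉ B.
Suppose t ∈ K: no assignment then satisfies all the clues, so t ∉ K.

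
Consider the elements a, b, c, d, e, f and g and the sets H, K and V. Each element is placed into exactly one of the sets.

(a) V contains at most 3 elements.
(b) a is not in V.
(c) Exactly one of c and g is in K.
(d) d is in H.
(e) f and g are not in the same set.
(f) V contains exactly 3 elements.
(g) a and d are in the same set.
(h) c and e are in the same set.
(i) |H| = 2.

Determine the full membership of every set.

H = {a, d}; K = {b, g}; V = {c, e, f}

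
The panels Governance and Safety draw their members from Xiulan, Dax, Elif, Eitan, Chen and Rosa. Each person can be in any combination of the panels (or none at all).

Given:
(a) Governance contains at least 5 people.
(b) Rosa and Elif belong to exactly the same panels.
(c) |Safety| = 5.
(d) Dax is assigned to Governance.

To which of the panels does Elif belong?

Elif: Governance, Safety

From (d): Dax ∈ Governance.
Suppose Elif ∉ Governance: no assignment then satisfies all the clues, so Elif ∈ Governance.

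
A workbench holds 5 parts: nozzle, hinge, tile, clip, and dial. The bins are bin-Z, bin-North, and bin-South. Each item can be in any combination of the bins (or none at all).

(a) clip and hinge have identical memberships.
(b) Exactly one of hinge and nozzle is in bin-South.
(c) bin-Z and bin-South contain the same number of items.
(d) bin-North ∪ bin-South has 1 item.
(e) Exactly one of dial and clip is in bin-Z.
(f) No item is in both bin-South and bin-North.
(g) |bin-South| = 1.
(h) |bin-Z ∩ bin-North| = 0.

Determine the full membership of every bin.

bin-Z = {dial}; bin-North = {}; bin-South = {nozzle}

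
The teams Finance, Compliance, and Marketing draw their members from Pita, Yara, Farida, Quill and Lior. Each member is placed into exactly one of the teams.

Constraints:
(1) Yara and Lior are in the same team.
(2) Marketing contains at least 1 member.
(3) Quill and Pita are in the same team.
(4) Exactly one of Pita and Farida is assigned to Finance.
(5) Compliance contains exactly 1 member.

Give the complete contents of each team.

Finance = {Pita, Quill}; Compliance = {Farida}; Marketing = {Lior, Yara}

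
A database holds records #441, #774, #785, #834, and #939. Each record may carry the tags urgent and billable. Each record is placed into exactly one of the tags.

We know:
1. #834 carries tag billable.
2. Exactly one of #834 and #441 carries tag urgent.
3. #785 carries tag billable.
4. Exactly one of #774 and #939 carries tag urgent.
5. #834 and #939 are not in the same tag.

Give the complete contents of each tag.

urgent = {#441, #939}; billable = {#774, #785, #834}

From (1): #834 ∈ billable.
From (3): #785 ∈ billable.
(2) (exactly one): #441 ∈ urgent.
(5): #939 ∉ billable.
Only one tag left: #939 ∈ urgent.
(4) (exactly one): #774 ∉ urgent.
Only one tag left: #774 ∈ billable.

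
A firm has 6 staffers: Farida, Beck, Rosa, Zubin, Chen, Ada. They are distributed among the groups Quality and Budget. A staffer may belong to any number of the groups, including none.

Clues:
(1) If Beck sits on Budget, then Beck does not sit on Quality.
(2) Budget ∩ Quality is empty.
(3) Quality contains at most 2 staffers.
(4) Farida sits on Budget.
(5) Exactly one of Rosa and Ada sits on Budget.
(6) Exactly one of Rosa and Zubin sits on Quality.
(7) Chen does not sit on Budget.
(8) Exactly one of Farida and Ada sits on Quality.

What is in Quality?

Quality = {Ada, Zubin}

From (4): Farida ∈ Budget.
From (7): Chen ∉ Budget.
(2) (disjoint): Farida ∉ Quality.
(8) (exactly one): Ada ∈ Quality.
(2) (disjoint): Ada ∉ Budget.
(5) (exactly one): Rosa ∈ Budget.
(2) (disjoint): Rosa ∉ Quality.
(6) (exactly one): Zubin ∈ Quality.
(2) (disjoint): Zubin ∉ Budget.
(3): Quality already has 2, so the rest are out.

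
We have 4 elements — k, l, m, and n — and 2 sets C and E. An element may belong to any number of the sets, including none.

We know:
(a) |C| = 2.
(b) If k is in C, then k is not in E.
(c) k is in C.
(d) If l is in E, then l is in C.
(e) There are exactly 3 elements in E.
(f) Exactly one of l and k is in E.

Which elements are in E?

From (c): k ∈ C.
(b): k ∉ E.
(e): only 3 candidates remain for E, so all are in.
(d): l ∈ C.
(a): C already has 2, so the rest are out.

E = {l, m, n}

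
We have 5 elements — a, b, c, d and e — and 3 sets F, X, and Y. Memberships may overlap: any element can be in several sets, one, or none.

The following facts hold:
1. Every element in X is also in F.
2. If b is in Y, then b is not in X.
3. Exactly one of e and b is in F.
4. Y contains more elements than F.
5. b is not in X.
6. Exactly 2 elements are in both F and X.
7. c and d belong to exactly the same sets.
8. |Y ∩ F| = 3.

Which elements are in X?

X = {c, d}

From (5): b ∉ X.
Suppose a ∈ X: no assignment then satisfies all the clues, so a ∉ X.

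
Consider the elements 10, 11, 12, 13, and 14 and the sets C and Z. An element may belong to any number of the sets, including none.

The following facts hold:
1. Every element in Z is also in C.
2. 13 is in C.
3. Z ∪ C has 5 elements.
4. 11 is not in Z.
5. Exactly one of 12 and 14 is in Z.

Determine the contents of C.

C = {10, 11, 12, 13, 14}

From (2): 13 ∈ C.
From (4): 11 ∉ Z.
Suppose 10 ∉ C: no assignment then satisfies all the clues, so 10 ∈ C.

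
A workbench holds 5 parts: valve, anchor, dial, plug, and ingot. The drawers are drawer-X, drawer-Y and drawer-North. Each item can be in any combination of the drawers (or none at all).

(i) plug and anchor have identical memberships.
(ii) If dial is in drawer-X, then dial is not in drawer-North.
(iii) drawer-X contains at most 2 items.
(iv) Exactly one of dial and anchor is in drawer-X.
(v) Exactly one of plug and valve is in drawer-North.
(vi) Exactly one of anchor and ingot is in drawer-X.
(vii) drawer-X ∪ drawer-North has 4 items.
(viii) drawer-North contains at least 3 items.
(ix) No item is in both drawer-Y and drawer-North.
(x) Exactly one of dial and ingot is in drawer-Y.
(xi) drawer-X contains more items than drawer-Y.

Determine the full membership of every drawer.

drawer-X = {dial, ingot}; drawer-Y = {dial}; drawer-North = {anchor, ingot, plug}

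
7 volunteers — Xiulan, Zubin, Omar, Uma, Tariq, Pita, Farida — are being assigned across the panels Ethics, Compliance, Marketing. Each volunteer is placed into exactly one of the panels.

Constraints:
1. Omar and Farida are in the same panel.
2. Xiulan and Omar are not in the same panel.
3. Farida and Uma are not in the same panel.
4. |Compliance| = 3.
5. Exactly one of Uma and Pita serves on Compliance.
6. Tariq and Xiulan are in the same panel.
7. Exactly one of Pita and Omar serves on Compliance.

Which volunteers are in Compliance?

Compliance = {Pita, Tariq, Xiulan}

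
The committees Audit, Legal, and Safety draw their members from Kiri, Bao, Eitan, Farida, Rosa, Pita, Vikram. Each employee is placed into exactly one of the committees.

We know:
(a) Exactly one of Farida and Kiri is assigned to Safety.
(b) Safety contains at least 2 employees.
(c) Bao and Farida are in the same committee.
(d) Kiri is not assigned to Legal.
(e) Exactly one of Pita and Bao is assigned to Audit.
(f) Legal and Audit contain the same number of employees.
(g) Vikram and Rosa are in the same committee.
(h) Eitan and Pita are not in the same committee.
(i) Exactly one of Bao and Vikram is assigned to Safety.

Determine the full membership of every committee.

Audit = {Kiri, Pita}; Legal = {Rosa, Vikram}; Safety = {Bao, Eitan, Farida}

From (d): Kiri ∉ Legal.
Suppose Kiri ∉ Audit: no assignment then satisfies all the clues, so Kiri ∈ Audit.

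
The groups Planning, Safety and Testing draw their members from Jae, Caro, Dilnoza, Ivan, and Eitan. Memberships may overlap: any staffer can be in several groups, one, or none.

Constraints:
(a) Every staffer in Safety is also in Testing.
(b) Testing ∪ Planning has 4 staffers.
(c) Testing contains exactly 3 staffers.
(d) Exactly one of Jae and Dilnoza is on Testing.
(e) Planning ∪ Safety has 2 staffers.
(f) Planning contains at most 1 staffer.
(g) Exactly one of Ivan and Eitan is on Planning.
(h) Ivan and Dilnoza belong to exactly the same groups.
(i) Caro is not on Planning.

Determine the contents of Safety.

Safety = {Caro}

From (i): Caro ∉ Planning.
Suppose Jae ∈ Safety: no assignment then satisfies all the clues, so Jae ∉ Safety.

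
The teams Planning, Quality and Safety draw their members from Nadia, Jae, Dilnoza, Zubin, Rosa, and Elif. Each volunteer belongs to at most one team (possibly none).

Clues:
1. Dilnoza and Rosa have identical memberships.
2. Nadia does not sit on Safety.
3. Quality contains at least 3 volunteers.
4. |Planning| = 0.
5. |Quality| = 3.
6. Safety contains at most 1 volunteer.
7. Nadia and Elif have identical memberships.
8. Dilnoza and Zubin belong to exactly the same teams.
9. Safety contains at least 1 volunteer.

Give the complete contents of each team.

Planning = {}; Quality = {Dilnoza, Rosa, Zubin}; Safety = {Jae}

From (2): Nadia ∉ Safety.
(4): Planning already has 0, so the rest are out.
(7): Elif matches Nadia: Elif ∉ Safety.
Suppose Nadia ∈ Quality: no assignment then satisfies all the clues, so Nadia ∉ Quality.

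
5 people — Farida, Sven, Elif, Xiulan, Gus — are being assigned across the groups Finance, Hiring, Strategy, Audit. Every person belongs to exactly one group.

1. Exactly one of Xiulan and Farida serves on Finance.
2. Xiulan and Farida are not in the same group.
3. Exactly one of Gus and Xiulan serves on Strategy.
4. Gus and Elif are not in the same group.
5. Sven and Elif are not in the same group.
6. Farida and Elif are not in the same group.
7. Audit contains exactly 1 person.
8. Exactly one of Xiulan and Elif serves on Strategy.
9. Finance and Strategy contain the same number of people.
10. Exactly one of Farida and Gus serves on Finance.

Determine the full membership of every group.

Finance = {Farida}; Hiring = {Gus, Sven}; Strategy = {Xiulan}; Audit = {Elif}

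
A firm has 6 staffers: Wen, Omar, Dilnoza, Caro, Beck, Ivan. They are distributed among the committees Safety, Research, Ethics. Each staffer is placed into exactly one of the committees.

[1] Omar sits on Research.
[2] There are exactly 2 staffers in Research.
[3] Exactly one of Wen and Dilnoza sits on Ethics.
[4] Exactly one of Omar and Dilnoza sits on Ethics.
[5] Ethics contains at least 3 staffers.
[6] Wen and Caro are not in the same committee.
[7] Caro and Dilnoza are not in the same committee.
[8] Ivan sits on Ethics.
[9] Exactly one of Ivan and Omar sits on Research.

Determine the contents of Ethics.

Ethics = {Beck, Dilnoza, Ivan}

From (1): Omar ∈ Research.
From (8): Ivan ∈ Ethics.
(4) (exactly one): Dilnoza ∈ Ethics.
(7): Caro ∉ Ethics.
(3) (exactly one): Wen ∉ Ethics.
(5): only 3 candidates remain for Ethics, so all are in.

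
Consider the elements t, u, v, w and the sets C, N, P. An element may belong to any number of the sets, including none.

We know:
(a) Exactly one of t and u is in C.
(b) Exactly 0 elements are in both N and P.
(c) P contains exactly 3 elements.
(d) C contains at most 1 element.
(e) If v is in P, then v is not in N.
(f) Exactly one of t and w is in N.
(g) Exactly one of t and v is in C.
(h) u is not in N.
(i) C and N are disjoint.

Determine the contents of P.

P = {t, u, v}

From (h): u ∉ N.
Suppose t ∉ P: no assignment then satisfies all the clues, so t ∈ P.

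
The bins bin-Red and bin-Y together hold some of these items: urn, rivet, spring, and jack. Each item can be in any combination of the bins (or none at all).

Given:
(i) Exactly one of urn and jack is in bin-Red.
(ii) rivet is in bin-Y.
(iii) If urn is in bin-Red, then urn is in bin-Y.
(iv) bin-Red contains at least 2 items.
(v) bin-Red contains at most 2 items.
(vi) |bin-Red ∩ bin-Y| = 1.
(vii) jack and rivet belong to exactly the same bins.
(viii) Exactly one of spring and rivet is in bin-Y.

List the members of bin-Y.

bin-Y = {jack, rivet, urn}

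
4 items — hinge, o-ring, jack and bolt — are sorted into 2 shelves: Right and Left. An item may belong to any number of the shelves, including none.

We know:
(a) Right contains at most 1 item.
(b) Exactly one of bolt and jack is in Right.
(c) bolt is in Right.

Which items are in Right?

From (c): bolt ∈ Right.
(a): Right already has 1, so the rest are out.

Right = {bolt}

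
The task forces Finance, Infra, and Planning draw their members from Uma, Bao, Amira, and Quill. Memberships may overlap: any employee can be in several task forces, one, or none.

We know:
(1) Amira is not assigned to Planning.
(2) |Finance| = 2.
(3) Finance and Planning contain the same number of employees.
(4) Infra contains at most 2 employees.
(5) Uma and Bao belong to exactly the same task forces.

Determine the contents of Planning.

Planning = {Bao, Uma}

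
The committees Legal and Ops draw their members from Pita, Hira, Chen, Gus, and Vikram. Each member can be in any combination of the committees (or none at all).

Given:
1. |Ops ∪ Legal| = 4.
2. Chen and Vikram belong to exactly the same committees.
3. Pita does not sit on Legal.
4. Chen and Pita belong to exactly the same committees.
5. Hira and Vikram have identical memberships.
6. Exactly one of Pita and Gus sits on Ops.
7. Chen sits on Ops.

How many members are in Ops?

From (3): Pita ∉ Legal.
From (7): Chen ∈ Ops.
(2): Vikram matches Chen: Vikram ∈ Ops.
(4): Chen matches Pita: Chen ∉ Legal.
(4): Pita matches Chen: Pita ∈ Ops.
(5): Hira matches Vikram: Hira ∈ Ops.
(6) (exactly one): Gus ∉ Ops.
(2): Vikram matches Chen: Vikram ∉ Legal.
(5): Hira matches Vikram: Hira ∉ Legal.

4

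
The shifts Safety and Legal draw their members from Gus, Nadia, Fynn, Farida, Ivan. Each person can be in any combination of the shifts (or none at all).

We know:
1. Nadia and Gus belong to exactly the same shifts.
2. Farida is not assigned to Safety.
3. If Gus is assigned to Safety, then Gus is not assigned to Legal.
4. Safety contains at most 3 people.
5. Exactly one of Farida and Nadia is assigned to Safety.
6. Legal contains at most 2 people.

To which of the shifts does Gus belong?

Gus: Safety

From (2): Farida ∉ Safety.
(5) (exactly one): Nadia ∈ Safety.
(1): Gus matches Nadia: Gus ∈ Safety.
(3): Gus ∉ Legal.
(1): Nadia matches Gus: Nadia ∉ Legal.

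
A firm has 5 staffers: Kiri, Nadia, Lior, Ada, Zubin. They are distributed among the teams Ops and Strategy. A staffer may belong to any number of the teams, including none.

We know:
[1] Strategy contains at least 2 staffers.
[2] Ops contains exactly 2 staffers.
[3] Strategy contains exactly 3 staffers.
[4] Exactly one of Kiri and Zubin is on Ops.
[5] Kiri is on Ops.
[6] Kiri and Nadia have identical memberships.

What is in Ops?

From (5): Kiri ∈ Ops.
(4) (exactly one): Zubin ∉ Ops.
(6): Nadia matches Kiri: Nadia ∈ Ops.
(2): Ops already has 2, so the rest are out.

Ops = {Kiri, Nadia}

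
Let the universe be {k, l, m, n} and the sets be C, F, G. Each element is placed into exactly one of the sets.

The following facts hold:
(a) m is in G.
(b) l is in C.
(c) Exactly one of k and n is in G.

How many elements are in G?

2

From (a): m ∈ G.
From (b): l ∈ C.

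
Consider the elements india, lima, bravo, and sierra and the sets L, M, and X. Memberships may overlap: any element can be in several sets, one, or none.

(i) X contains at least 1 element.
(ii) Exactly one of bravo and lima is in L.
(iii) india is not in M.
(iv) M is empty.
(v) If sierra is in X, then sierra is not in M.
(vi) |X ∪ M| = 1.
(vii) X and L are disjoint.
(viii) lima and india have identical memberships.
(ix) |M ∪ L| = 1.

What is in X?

From (iii): india ∉ M.
(iv): M already has 0, so the rest are out.
Suppose india ∈ X: no assignment then satisfies all the clues, so india ∉ X.

X = {sierra}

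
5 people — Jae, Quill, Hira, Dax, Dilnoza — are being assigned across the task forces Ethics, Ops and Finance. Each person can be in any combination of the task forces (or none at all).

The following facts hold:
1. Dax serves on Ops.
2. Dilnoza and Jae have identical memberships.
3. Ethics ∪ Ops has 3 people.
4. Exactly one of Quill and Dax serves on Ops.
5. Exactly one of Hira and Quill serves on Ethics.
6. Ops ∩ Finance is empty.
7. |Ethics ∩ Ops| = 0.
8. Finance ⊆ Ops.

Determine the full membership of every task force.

Ethics = {Quill}; Ops = {Dax, Hira}; Finance = {}

From (1): Dax ∈ Ops.
(4) (exactly one): Quill ∉ Ops.
(6) (disjoint): Dax ∉ Finance.
(8) contrapositive: Quill ∉ Finance.
Suppose Jae ∈ Ethics: no assignment then satisfies all the clues, so Jae ∉ Ethics.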